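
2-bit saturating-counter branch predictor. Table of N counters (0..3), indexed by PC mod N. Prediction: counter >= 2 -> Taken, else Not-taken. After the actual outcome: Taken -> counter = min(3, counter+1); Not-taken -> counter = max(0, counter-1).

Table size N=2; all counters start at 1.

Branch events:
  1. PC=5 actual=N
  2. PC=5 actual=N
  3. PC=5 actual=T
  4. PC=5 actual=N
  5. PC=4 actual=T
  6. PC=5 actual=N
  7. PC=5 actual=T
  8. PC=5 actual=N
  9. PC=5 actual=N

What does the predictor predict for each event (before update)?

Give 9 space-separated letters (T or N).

Answer: N N N N N N N N N

Derivation:
Ev 1: PC=5 idx=1 pred=N actual=N -> ctr[1]=0
Ev 2: PC=5 idx=1 pred=N actual=N -> ctr[1]=0
Ev 3: PC=5 idx=1 pred=N actual=T -> ctr[1]=1
Ev 4: PC=5 idx=1 pred=N actual=N -> ctr[1]=0
Ev 5: PC=4 idx=0 pred=N actual=T -> ctr[0]=2
Ev 6: PC=5 idx=1 pred=N actual=N -> ctr[1]=0
Ev 7: PC=5 idx=1 pred=N actual=T -> ctr[1]=1
Ev 8: PC=5 idx=1 pred=N actual=N -> ctr[1]=0
Ev 9: PC=5 idx=1 pred=N actual=N -> ctr[1]=0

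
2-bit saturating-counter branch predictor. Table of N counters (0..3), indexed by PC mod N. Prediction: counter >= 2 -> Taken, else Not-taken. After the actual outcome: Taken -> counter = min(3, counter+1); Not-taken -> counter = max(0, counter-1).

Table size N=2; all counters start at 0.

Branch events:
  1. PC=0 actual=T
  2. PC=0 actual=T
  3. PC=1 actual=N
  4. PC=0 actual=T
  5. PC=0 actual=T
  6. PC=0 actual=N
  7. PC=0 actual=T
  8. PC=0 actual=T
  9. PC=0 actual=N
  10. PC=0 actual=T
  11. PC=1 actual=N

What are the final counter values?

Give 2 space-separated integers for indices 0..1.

Answer: 3 0

Derivation:
Ev 1: PC=0 idx=0 pred=N actual=T -> ctr[0]=1
Ev 2: PC=0 idx=0 pred=N actual=T -> ctr[0]=2
Ev 3: PC=1 idx=1 pred=N actual=N -> ctr[1]=0
Ev 4: PC=0 idx=0 pred=T actual=T -> ctr[0]=3
Ev 5: PC=0 idx=0 pred=T actual=T -> ctr[0]=3
Ev 6: PC=0 idx=0 pred=T actual=N -> ctr[0]=2
Ev 7: PC=0 idx=0 pred=T actual=T -> ctr[0]=3
Ev 8: PC=0 idx=0 pred=T actual=T -> ctr[0]=3
Ev 9: PC=0 idx=0 pred=T actual=N -> ctr[0]=2
Ev 10: PC=0 idx=0 pred=T actual=T -> ctr[0]=3
Ev 11: PC=1 idx=1 pred=N actual=N -> ctr[1]=0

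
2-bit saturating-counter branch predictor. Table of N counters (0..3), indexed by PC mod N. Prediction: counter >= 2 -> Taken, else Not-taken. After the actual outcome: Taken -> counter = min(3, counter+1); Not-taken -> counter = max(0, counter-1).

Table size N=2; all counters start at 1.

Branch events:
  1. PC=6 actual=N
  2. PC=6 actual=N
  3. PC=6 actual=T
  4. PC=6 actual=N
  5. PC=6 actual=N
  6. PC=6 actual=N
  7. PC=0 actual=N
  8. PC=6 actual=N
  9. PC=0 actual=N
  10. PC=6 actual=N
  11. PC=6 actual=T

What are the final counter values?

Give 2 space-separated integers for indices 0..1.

Answer: 1 1

Derivation:
Ev 1: PC=6 idx=0 pred=N actual=N -> ctr[0]=0
Ev 2: PC=6 idx=0 pred=N actual=N -> ctr[0]=0
Ev 3: PC=6 idx=0 pred=N actual=T -> ctr[0]=1
Ev 4: PC=6 idx=0 pred=N actual=N -> ctr[0]=0
Ev 5: PC=6 idx=0 pred=N actual=N -> ctr[0]=0
Ev 6: PC=6 idx=0 pred=N actual=N -> ctr[0]=0
Ev 7: PC=0 idx=0 pred=N actual=N -> ctr[0]=0
Ev 8: PC=6 idx=0 pred=N actual=N -> ctr[0]=0
Ev 9: PC=0 idx=0 pred=N actual=N -> ctr[0]=0
Ev 10: PC=6 idx=0 pred=N actual=N -> ctr[0]=0
Ev 11: PC=6 idx=0 pred=N actual=T -> ctr[0]=1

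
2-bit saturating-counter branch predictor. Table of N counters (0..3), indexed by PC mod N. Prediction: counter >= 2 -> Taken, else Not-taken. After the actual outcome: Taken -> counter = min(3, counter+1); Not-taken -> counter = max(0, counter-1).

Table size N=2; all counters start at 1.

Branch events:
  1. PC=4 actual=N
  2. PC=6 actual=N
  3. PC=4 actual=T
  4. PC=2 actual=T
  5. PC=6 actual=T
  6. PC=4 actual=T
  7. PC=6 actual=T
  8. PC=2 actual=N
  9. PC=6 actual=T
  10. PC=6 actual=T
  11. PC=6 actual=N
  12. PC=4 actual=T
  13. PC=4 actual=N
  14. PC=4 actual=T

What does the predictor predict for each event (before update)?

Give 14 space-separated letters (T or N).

Answer: N N N N T T T T T T T T T T

Derivation:
Ev 1: PC=4 idx=0 pred=N actual=N -> ctr[0]=0
Ev 2: PC=6 idx=0 pred=N actual=N -> ctr[0]=0
Ev 3: PC=4 idx=0 pred=N actual=T -> ctr[0]=1
Ev 4: PC=2 idx=0 pred=N actual=T -> ctr[0]=2
Ev 5: PC=6 idx=0 pred=T actual=T -> ctr[0]=3
Ev 6: PC=4 idx=0 pred=T actual=T -> ctr[0]=3
Ev 7: PC=6 idx=0 pred=T actual=T -> ctr[0]=3
Ev 8: PC=2 idx=0 pred=T actual=N -> ctr[0]=2
Ev 9: PC=6 idx=0 pred=T actual=T -> ctr[0]=3
Ev 10: PC=6 idx=0 pred=T actual=T -> ctr[0]=3
Ev 11: PC=6 idx=0 pred=T actual=N -> ctr[0]=2
Ev 12: PC=4 idx=0 pred=T actual=T -> ctr[0]=3
Ev 13: PC=4 idx=0 pred=T actual=N -> ctr[0]=2
Ev 14: PC=4 idx=0 pred=T actual=T -> ctr[0]=3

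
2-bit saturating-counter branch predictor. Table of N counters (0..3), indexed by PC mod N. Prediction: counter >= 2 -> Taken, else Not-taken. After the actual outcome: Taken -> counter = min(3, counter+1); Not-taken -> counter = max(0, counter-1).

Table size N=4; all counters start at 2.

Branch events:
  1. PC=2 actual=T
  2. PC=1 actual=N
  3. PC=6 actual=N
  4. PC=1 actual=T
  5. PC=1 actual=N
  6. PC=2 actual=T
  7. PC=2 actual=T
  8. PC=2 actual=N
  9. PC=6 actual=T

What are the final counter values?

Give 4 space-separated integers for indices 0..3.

Ev 1: PC=2 idx=2 pred=T actual=T -> ctr[2]=3
Ev 2: PC=1 idx=1 pred=T actual=N -> ctr[1]=1
Ev 3: PC=6 idx=2 pred=T actual=N -> ctr[2]=2
Ev 4: PC=1 idx=1 pred=N actual=T -> ctr[1]=2
Ev 5: PC=1 idx=1 pred=T actual=N -> ctr[1]=1
Ev 6: PC=2 idx=2 pred=T actual=T -> ctr[2]=3
Ev 7: PC=2 idx=2 pred=T actual=T -> ctr[2]=3
Ev 8: PC=2 idx=2 pred=T actual=N -> ctr[2]=2
Ev 9: PC=6 idx=2 pred=T actual=T -> ctr[2]=3

Answer: 2 1 3 2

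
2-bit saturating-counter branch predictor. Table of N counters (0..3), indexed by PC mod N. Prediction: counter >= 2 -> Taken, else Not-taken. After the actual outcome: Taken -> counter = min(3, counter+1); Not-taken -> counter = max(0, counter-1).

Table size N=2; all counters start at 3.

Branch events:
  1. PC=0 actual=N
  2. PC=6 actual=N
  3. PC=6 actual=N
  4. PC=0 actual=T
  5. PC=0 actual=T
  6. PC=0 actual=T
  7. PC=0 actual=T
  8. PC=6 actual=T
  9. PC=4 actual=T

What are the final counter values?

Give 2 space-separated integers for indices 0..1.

Ev 1: PC=0 idx=0 pred=T actual=N -> ctr[0]=2
Ev 2: PC=6 idx=0 pred=T actual=N -> ctr[0]=1
Ev 3: PC=6 idx=0 pred=N actual=N -> ctr[0]=0
Ev 4: PC=0 idx=0 pred=N actual=T -> ctr[0]=1
Ev 5: PC=0 idx=0 pred=N actual=T -> ctr[0]=2
Ev 6: PC=0 idx=0 pred=T actual=T -> ctr[0]=3
Ev 7: PC=0 idx=0 pred=T actual=T -> ctr[0]=3
Ev 8: PC=6 idx=0 pred=T actual=T -> ctr[0]=3
Ev 9: PC=4 idx=0 pred=T actual=T -> ctr[0]=3

Answer: 3 3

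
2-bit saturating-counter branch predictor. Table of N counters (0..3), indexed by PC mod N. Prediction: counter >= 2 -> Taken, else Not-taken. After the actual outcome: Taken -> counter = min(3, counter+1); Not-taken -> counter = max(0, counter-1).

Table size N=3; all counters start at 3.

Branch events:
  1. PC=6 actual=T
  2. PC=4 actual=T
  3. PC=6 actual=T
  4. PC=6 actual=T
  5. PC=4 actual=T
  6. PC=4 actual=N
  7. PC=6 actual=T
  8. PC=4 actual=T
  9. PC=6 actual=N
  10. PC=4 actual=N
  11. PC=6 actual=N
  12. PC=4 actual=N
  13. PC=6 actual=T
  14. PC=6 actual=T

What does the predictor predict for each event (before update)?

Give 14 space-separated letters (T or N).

Answer: T T T T T T T T T T T T N T

Derivation:
Ev 1: PC=6 idx=0 pred=T actual=T -> ctr[0]=3
Ev 2: PC=4 idx=1 pred=T actual=T -> ctr[1]=3
Ev 3: PC=6 idx=0 pred=T actual=T -> ctr[0]=3
Ev 4: PC=6 idx=0 pred=T actual=T -> ctr[0]=3
Ev 5: PC=4 idx=1 pred=T actual=T -> ctr[1]=3
Ev 6: PC=4 idx=1 pred=T actual=N -> ctr[1]=2
Ev 7: PC=6 idx=0 pred=T actual=T -> ctr[0]=3
Ev 8: PC=4 idx=1 pred=T actual=T -> ctr[1]=3
Ev 9: PC=6 idx=0 pred=T actual=N -> ctr[0]=2
Ev 10: PC=4 idx=1 pred=T actual=N -> ctr[1]=2
Ev 11: PC=6 idx=0 pred=T actual=N -> ctr[0]=1
Ev 12: PC=4 idx=1 pred=T actual=N -> ctr[1]=1
Ev 13: PC=6 idx=0 pred=N actual=T -> ctr[0]=2
Ev 14: PC=6 idx=0 pred=T actual=T -> ctr[0]=3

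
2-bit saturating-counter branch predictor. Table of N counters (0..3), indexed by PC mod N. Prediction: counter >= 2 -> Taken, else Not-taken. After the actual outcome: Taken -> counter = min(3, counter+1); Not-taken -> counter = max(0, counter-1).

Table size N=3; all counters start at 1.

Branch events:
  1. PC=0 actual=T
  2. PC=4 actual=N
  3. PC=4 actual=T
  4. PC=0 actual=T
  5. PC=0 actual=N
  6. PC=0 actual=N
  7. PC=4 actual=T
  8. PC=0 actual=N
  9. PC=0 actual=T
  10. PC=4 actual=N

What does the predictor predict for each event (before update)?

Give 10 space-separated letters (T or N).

Ev 1: PC=0 idx=0 pred=N actual=T -> ctr[0]=2
Ev 2: PC=4 idx=1 pred=N actual=N -> ctr[1]=0
Ev 3: PC=4 idx=1 pred=N actual=T -> ctr[1]=1
Ev 4: PC=0 idx=0 pred=T actual=T -> ctr[0]=3
Ev 5: PC=0 idx=0 pred=T actual=N -> ctr[0]=2
Ev 6: PC=0 idx=0 pred=T actual=N -> ctr[0]=1
Ev 7: PC=4 idx=1 pred=N actual=T -> ctr[1]=2
Ev 8: PC=0 idx=0 pred=N actual=N -> ctr[0]=0
Ev 9: PC=0 idx=0 pred=N actual=T -> ctr[0]=1
Ev 10: PC=4 idx=1 pred=T actual=N -> ctr[1]=1

Answer: N N N T T T N N N T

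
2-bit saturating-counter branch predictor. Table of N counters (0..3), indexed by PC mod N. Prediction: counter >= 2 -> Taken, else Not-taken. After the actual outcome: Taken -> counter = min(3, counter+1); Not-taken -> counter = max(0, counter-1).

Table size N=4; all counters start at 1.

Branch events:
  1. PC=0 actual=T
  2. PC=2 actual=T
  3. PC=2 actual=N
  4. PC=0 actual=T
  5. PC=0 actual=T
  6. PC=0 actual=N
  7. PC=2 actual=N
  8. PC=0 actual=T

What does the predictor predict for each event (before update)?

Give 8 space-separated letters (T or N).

Answer: N N T T T T N T

Derivation:
Ev 1: PC=0 idx=0 pred=N actual=T -> ctr[0]=2
Ev 2: PC=2 idx=2 pred=N actual=T -> ctr[2]=2
Ev 3: PC=2 idx=2 pred=T actual=N -> ctr[2]=1
Ev 4: PC=0 idx=0 pred=T actual=T -> ctr[0]=3
Ev 5: PC=0 idx=0 pred=T actual=T -> ctr[0]=3
Ev 6: PC=0 idx=0 pred=T actual=N -> ctr[0]=2
Ev 7: PC=2 idx=2 pred=N actual=N -> ctr[2]=0
Ev 8: PC=0 idx=0 pred=T actual=T -> ctr[0]=3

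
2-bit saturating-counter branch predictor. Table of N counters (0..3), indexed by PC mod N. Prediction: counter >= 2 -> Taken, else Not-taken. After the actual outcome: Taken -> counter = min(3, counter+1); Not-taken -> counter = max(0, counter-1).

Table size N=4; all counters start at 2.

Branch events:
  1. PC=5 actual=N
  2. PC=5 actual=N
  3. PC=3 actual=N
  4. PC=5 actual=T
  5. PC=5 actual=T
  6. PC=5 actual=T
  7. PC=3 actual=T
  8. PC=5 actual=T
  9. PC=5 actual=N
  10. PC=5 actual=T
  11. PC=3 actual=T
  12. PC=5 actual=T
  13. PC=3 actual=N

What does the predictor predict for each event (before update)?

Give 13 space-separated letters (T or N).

Ev 1: PC=5 idx=1 pred=T actual=N -> ctr[1]=1
Ev 2: PC=5 idx=1 pred=N actual=N -> ctr[1]=0
Ev 3: PC=3 idx=3 pred=T actual=N -> ctr[3]=1
Ev 4: PC=5 idx=1 pred=N actual=T -> ctr[1]=1
Ev 5: PC=5 idx=1 pred=N actual=T -> ctr[1]=2
Ev 6: PC=5 idx=1 pred=T actual=T -> ctr[1]=3
Ev 7: PC=3 idx=3 pred=N actual=T -> ctr[3]=2
Ev 8: PC=5 idx=1 pred=T actual=T -> ctr[1]=3
Ev 9: PC=5 idx=1 pred=T actual=N -> ctr[1]=2
Ev 10: PC=5 idx=1 pred=T actual=T -> ctr[1]=3
Ev 11: PC=3 idx=3 pred=T actual=T -> ctr[3]=3
Ev 12: PC=5 idx=1 pred=T actual=T -> ctr[1]=3
Ev 13: PC=3 idx=3 pred=T actual=N -> ctr[3]=2

Answer: T N T N N T N T T T T T T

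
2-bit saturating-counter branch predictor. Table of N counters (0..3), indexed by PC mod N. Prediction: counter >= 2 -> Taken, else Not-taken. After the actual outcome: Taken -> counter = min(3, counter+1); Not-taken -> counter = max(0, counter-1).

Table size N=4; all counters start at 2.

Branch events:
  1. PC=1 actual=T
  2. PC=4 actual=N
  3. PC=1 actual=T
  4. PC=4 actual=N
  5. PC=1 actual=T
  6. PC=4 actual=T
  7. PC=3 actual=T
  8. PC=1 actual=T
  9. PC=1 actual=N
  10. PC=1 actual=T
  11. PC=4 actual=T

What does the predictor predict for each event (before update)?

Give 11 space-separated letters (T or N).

Ev 1: PC=1 idx=1 pred=T actual=T -> ctr[1]=3
Ev 2: PC=4 idx=0 pred=T actual=N -> ctr[0]=1
Ev 3: PC=1 idx=1 pred=T actual=T -> ctr[1]=3
Ev 4: PC=4 idx=0 pred=N actual=N -> ctr[0]=0
Ev 5: PC=1 idx=1 pred=T actual=T -> ctr[1]=3
Ev 6: PC=4 idx=0 pred=N actual=T -> ctr[0]=1
Ev 7: PC=3 idx=3 pred=T actual=T -> ctr[3]=3
Ev 8: PC=1 idx=1 pred=T actual=T -> ctr[1]=3
Ev 9: PC=1 idx=1 pred=T actual=N -> ctr[1]=2
Ev 10: PC=1 idx=1 pred=T actual=T -> ctr[1]=3
Ev 11: PC=4 idx=0 pred=N actual=T -> ctr[0]=2

Answer: T T T N T N T T T T N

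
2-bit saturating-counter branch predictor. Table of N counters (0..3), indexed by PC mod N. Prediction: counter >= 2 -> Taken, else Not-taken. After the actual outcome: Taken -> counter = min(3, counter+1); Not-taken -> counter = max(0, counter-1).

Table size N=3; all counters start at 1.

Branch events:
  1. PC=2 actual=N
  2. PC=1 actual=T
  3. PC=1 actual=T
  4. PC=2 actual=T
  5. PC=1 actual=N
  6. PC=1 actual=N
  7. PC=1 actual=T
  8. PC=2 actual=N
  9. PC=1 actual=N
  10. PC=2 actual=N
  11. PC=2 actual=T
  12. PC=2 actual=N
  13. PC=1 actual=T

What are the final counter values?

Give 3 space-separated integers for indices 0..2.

Ev 1: PC=2 idx=2 pred=N actual=N -> ctr[2]=0
Ev 2: PC=1 idx=1 pred=N actual=T -> ctr[1]=2
Ev 3: PC=1 idx=1 pred=T actual=T -> ctr[1]=3
Ev 4: PC=2 idx=2 pred=N actual=T -> ctr[2]=1
Ev 5: PC=1 idx=1 pred=T actual=N -> ctr[1]=2
Ev 6: PC=1 idx=1 pred=T actual=N -> ctr[1]=1
Ev 7: PC=1 idx=1 pred=N actual=T -> ctr[1]=2
Ev 8: PC=2 idx=2 pred=N actual=N -> ctr[2]=0
Ev 9: PC=1 idx=1 pred=T actual=N -> ctr[1]=1
Ev 10: PC=2 idx=2 pred=N actual=N -> ctr[2]=0
Ev 11: PC=2 idx=2 pred=N actual=T -> ctr[2]=1
Ev 12: PC=2 idx=2 pred=N actual=N -> ctr[2]=0
Ev 13: PC=1 idx=1 pred=N actual=T -> ctr[1]=2

Answer: 1 2 0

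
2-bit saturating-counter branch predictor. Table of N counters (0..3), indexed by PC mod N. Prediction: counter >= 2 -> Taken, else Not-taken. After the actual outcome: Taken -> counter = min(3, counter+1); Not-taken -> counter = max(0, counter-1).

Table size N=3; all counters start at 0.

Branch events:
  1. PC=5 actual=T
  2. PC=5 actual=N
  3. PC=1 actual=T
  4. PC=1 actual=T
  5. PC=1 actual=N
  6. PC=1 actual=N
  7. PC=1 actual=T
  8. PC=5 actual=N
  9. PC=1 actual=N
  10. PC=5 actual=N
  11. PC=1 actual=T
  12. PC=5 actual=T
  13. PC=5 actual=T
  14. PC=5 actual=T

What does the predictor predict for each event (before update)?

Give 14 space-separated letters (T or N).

Answer: N N N N T N N N N N N N N T

Derivation:
Ev 1: PC=5 idx=2 pred=N actual=T -> ctr[2]=1
Ev 2: PC=5 idx=2 pred=N actual=N -> ctr[2]=0
Ev 3: PC=1 idx=1 pred=N actual=T -> ctr[1]=1
Ev 4: PC=1 idx=1 pred=N actual=T -> ctr[1]=2
Ev 5: PC=1 idx=1 pred=T actual=N -> ctr[1]=1
Ev 6: PC=1 idx=1 pred=N actual=N -> ctr[1]=0
Ev 7: PC=1 idx=1 pred=N actual=T -> ctr[1]=1
Ev 8: PC=5 idx=2 pred=N actual=N -> ctr[2]=0
Ev 9: PC=1 idx=1 pred=N actual=N -> ctr[1]=0
Ev 10: PC=5 idx=2 pred=N actual=N -> ctr[2]=0
Ev 11: PC=1 idx=1 pred=N actual=T -> ctr[1]=1
Ev 12: PC=5 idx=2 pred=N actual=T -> ctr[2]=1
Ev 13: PC=5 idx=2 pred=N actual=T -> ctr[2]=2
Ev 14: PC=5 idx=2 pred=T actual=T -> ctr[2]=3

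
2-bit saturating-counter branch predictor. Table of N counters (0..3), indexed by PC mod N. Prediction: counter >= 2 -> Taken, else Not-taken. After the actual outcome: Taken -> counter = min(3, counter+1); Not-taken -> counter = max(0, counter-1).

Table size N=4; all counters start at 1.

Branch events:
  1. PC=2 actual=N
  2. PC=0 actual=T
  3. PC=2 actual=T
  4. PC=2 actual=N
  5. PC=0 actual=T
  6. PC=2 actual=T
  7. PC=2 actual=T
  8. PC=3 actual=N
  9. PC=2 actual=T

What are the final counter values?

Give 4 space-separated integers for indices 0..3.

Ev 1: PC=2 idx=2 pred=N actual=N -> ctr[2]=0
Ev 2: PC=0 idx=0 pred=N actual=T -> ctr[0]=2
Ev 3: PC=2 idx=2 pred=N actual=T -> ctr[2]=1
Ev 4: PC=2 idx=2 pred=N actual=N -> ctr[2]=0
Ev 5: PC=0 idx=0 pred=T actual=T -> ctr[0]=3
Ev 6: PC=2 idx=2 pred=N actual=T -> ctr[2]=1
Ev 7: PC=2 idx=2 pred=N actual=T -> ctr[2]=2
Ev 8: PC=3 idx=3 pred=N actual=N -> ctr[3]=0
Ev 9: PC=2 idx=2 pred=T actual=T -> ctr[2]=3

Answer: 3 1 3 0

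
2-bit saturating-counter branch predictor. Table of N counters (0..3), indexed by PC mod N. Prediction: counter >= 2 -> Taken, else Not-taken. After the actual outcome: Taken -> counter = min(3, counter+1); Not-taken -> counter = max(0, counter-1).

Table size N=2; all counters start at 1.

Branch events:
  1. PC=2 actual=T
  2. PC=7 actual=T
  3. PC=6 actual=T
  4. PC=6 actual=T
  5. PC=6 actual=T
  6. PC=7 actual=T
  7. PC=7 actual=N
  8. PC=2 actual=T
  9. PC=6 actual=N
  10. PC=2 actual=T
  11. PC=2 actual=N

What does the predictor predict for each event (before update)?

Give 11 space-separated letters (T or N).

Answer: N N T T T T T T T T T

Derivation:
Ev 1: PC=2 idx=0 pred=N actual=T -> ctr[0]=2
Ev 2: PC=7 idx=1 pred=N actual=T -> ctr[1]=2
Ev 3: PC=6 idx=0 pred=T actual=T -> ctr[0]=3
Ev 4: PC=6 idx=0 pred=T actual=T -> ctr[0]=3
Ev 5: PC=6 idx=0 pred=T actual=T -> ctr[0]=3
Ev 6: PC=7 idx=1 pred=T actual=T -> ctr[1]=3
Ev 7: PC=7 idx=1 pred=T actual=N -> ctr[1]=2
Ev 8: PC=2 idx=0 pred=T actual=T -> ctr[0]=3
Ev 9: PC=6 idx=0 pred=T actual=N -> ctr[0]=2
Ev 10: PC=2 idx=0 pred=T actual=T -> ctr[0]=3
Ev 11: PC=2 idx=0 pred=T actual=N -> ctr[0]=2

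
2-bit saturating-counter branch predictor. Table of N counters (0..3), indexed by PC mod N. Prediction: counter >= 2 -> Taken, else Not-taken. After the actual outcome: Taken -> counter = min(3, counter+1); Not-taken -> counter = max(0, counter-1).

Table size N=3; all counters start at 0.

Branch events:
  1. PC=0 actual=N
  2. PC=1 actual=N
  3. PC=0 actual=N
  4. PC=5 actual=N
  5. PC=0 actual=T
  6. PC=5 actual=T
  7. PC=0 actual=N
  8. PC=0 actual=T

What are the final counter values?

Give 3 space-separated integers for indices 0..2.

Answer: 1 0 1

Derivation:
Ev 1: PC=0 idx=0 pred=N actual=N -> ctr[0]=0
Ev 2: PC=1 idx=1 pred=N actual=N -> ctr[1]=0
Ev 3: PC=0 idx=0 pred=N actual=N -> ctr[0]=0
Ev 4: PC=5 idx=2 pred=N actual=N -> ctr[2]=0
Ev 5: PC=0 idx=0 pred=N actual=T -> ctr[0]=1
Ev 6: PC=5 idx=2 pred=N actual=T -> ctr[2]=1
Ev 7: PC=0 idx=0 pred=N actual=N -> ctr[0]=0
Ev 8: PC=0 idx=0 pred=N actual=T -> ctr[0]=1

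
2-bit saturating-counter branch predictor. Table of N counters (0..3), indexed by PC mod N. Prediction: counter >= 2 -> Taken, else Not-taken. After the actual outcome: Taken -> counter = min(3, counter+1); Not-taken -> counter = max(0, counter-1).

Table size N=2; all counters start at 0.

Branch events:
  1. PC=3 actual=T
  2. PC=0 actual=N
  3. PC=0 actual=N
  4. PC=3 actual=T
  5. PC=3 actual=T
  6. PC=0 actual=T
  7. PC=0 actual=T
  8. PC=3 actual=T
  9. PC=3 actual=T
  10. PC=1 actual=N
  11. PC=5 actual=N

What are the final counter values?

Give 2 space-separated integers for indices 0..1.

Answer: 2 1

Derivation:
Ev 1: PC=3 idx=1 pred=N actual=T -> ctr[1]=1
Ev 2: PC=0 idx=0 pred=N actual=N -> ctr[0]=0
Ev 3: PC=0 idx=0 pred=N actual=N -> ctr[0]=0
Ev 4: PC=3 idx=1 pred=N actual=T -> ctr[1]=2
Ev 5: PC=3 idx=1 pred=T actual=T -> ctr[1]=3
Ev 6: PC=0 idx=0 pred=N actual=T -> ctr[0]=1
Ev 7: PC=0 idx=0 pred=N actual=T -> ctr[0]=2
Ev 8: PC=3 idx=1 pred=T actual=T -> ctr[1]=3
Ev 9: PC=3 idx=1 pred=T actual=T -> ctr[1]=3
Ev 10: PC=1 idx=1 pred=T actual=N -> ctr[1]=2
Ev 11: PC=5 idx=1 pred=T actual=N -> ctr[1]=1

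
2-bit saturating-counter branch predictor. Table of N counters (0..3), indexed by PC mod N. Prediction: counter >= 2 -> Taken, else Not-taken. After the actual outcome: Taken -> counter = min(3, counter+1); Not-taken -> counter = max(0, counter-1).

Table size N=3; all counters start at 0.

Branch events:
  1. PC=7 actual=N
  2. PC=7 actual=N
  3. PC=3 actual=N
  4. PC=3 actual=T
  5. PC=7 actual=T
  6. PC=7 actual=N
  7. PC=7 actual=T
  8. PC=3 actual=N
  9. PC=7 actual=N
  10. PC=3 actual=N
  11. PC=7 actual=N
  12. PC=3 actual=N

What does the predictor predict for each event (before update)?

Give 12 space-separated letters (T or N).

Ev 1: PC=7 idx=1 pred=N actual=N -> ctr[1]=0
Ev 2: PC=7 idx=1 pred=N actual=N -> ctr[1]=0
Ev 3: PC=3 idx=0 pred=N actual=N -> ctr[0]=0
Ev 4: PC=3 idx=0 pred=N actual=T -> ctr[0]=1
Ev 5: PC=7 idx=1 pred=N actual=T -> ctr[1]=1
Ev 6: PC=7 idx=1 pred=N actual=N -> ctr[1]=0
Ev 7: PC=7 idx=1 pred=N actual=T -> ctr[1]=1
Ev 8: PC=3 idx=0 pred=N actual=N -> ctr[0]=0
Ev 9: PC=7 idx=1 pred=N actual=N -> ctr[1]=0
Ev 10: PC=3 idx=0 pred=N actual=N -> ctr[0]=0
Ev 11: PC=7 idx=1 pred=N actual=N -> ctr[1]=0
Ev 12: PC=3 idx=0 pred=N actual=N -> ctr[0]=0

Answer: N N N N N N N N N N N N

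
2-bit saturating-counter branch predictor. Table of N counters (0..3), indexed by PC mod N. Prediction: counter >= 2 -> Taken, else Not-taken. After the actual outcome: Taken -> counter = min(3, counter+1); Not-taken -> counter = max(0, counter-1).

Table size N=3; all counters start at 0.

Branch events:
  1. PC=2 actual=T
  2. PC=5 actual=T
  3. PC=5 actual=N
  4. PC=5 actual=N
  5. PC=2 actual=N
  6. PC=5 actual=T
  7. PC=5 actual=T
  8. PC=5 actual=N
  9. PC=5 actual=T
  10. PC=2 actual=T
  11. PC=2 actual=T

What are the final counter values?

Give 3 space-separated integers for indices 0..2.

Answer: 0 0 3

Derivation:
Ev 1: PC=2 idx=2 pred=N actual=T -> ctr[2]=1
Ev 2: PC=5 idx=2 pred=N actual=T -> ctr[2]=2
Ev 3: PC=5 idx=2 pred=T actual=N -> ctr[2]=1
Ev 4: PC=5 idx=2 pred=N actual=N -> ctr[2]=0
Ev 5: PC=2 idx=2 pred=N actual=N -> ctr[2]=0
Ev 6: PC=5 idx=2 pred=N actual=T -> ctr[2]=1
Ev 7: PC=5 idx=2 pred=N actual=T -> ctr[2]=2
Ev 8: PC=5 idx=2 pred=T actual=N -> ctr[2]=1
Ev 9: PC=5 idx=2 pred=N actual=T -> ctr[2]=2
Ev 10: PC=2 idx=2 pred=T actual=T -> ctr[2]=3
Ev 11: PC=2 idx=2 pred=T actual=T -> ctr[2]=3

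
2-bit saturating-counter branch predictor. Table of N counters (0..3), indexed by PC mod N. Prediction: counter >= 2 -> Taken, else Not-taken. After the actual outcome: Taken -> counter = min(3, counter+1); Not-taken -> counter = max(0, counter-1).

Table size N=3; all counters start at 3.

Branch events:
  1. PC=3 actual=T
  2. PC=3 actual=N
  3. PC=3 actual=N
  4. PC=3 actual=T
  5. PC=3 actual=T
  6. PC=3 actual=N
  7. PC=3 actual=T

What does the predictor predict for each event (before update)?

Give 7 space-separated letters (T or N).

Ev 1: PC=3 idx=0 pred=T actual=T -> ctr[0]=3
Ev 2: PC=3 idx=0 pred=T actual=N -> ctr[0]=2
Ev 3: PC=3 idx=0 pred=T actual=N -> ctr[0]=1
Ev 4: PC=3 idx=0 pred=N actual=T -> ctr[0]=2
Ev 5: PC=3 idx=0 pred=T actual=T -> ctr[0]=3
Ev 6: PC=3 idx=0 pred=T actual=N -> ctr[0]=2
Ev 7: PC=3 idx=0 pred=T actual=T -> ctr[0]=3

Answer: T T T N T T T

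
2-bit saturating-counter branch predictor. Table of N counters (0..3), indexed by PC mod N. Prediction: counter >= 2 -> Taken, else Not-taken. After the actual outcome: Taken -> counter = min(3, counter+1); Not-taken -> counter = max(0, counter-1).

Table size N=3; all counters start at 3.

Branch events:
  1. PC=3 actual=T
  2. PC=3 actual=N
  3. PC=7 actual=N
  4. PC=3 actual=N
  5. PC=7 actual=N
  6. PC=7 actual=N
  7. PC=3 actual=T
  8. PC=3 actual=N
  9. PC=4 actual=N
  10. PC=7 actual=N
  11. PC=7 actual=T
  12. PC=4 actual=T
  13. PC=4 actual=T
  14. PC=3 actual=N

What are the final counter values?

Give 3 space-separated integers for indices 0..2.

Answer: 0 3 3

Derivation:
Ev 1: PC=3 idx=0 pred=T actual=T -> ctr[0]=3
Ev 2: PC=3 idx=0 pred=T actual=N -> ctr[0]=2
Ev 3: PC=7 idx=1 pred=T actual=N -> ctr[1]=2
Ev 4: PC=3 idx=0 pred=T actual=N -> ctr[0]=1
Ev 5: PC=7 idx=1 pred=T actual=N -> ctr[1]=1
Ev 6: PC=7 idx=1 pred=N actual=N -> ctr[1]=0
Ev 7: PC=3 idx=0 pred=N actual=T -> ctr[0]=2
Ev 8: PC=3 idx=0 pred=T actual=N -> ctr[0]=1
Ev 9: PC=4 idx=1 pred=N actual=N -> ctr[1]=0
Ev 10: PC=7 idx=1 pred=N actual=N -> ctr[1]=0
Ev 11: PC=7 idx=1 pred=N actual=T -> ctr[1]=1
Ev 12: PC=4 idx=1 pred=N actual=T -> ctr[1]=2
Ev 13: PC=4 idx=1 pred=T actual=T -> ctr[1]=3
Ev 14: PC=3 idx=0 pred=N actual=N -> ctr[0]=0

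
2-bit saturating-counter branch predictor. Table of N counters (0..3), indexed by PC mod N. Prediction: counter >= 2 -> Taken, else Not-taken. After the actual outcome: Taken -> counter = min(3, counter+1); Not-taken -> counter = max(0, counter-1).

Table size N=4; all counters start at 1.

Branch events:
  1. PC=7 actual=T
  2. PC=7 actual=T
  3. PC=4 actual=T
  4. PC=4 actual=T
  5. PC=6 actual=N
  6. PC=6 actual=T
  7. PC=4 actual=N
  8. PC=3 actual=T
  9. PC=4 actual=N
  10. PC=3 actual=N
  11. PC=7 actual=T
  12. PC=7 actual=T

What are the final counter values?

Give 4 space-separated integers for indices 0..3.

Answer: 1 1 1 3

Derivation:
Ev 1: PC=7 idx=3 pred=N actual=T -> ctr[3]=2
Ev 2: PC=7 idx=3 pred=T actual=T -> ctr[3]=3
Ev 3: PC=4 idx=0 pred=N actual=T -> ctr[0]=2
Ev 4: PC=4 idx=0 pred=T actual=T -> ctr[0]=3
Ev 5: PC=6 idx=2 pred=N actual=N -> ctr[2]=0
Ev 6: PC=6 idx=2 pred=N actual=T -> ctr[2]=1
Ev 7: PC=4 idx=0 pred=T actual=N -> ctr[0]=2
Ev 8: PC=3 idx=3 pred=T actual=T -> ctr[3]=3
Ev 9: PC=4 idx=0 pred=T actual=N -> ctr[0]=1
Ev 10: PC=3 idx=3 pred=T actual=N -> ctr[3]=2
Ev 11: PC=7 idx=3 pred=T actual=T -> ctr[3]=3
Ev 12: PC=7 idx=3 pred=T actual=T -> ctr[3]=3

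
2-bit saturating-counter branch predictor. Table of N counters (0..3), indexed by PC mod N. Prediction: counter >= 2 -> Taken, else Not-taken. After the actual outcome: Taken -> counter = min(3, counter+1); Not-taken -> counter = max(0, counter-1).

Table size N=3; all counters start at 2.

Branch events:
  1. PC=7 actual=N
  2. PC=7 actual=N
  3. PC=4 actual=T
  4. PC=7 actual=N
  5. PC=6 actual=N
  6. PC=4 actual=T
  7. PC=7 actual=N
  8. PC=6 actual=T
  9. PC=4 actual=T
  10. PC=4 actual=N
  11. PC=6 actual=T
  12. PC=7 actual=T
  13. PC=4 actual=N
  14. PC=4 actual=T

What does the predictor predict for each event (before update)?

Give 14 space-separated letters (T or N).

Ev 1: PC=7 idx=1 pred=T actual=N -> ctr[1]=1
Ev 2: PC=7 idx=1 pred=N actual=N -> ctr[1]=0
Ev 3: PC=4 idx=1 pred=N actual=T -> ctr[1]=1
Ev 4: PC=7 idx=1 pred=N actual=N -> ctr[1]=0
Ev 5: PC=6 idx=0 pred=T actual=N -> ctr[0]=1
Ev 6: PC=4 idx=1 pred=N actual=T -> ctr[1]=1
Ev 7: PC=7 idx=1 pred=N actual=N -> ctr[1]=0
Ev 8: PC=6 idx=0 pred=N actual=T -> ctr[0]=2
Ev 9: PC=4 idx=1 pred=N actual=T -> ctr[1]=1
Ev 10: PC=4 idx=1 pred=N actual=N -> ctr[1]=0
Ev 11: PC=6 idx=0 pred=T actual=T -> ctr[0]=3
Ev 12: PC=7 idx=1 pred=N actual=T -> ctr[1]=1
Ev 13: PC=4 idx=1 pred=N actual=N -> ctr[1]=0
Ev 14: PC=4 idx=1 pred=N actual=T -> ctr[1]=1

Answer: T N N N T N N N N N T N N N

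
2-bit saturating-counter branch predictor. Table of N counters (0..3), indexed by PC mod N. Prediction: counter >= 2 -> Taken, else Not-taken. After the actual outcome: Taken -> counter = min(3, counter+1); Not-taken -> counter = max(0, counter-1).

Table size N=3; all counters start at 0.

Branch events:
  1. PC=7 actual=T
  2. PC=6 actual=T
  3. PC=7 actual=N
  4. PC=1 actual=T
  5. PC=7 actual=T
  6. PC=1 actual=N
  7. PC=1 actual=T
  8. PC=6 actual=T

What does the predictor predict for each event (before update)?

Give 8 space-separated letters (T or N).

Ev 1: PC=7 idx=1 pred=N actual=T -> ctr[1]=1
Ev 2: PC=6 idx=0 pred=N actual=T -> ctr[0]=1
Ev 3: PC=7 idx=1 pred=N actual=N -> ctr[1]=0
Ev 4: PC=1 idx=1 pred=N actual=T -> ctr[1]=1
Ev 5: PC=7 idx=1 pred=N actual=T -> ctr[1]=2
Ev 6: PC=1 idx=1 pred=T actual=N -> ctr[1]=1
Ev 7: PC=1 idx=1 pred=N actual=T -> ctr[1]=2
Ev 8: PC=6 idx=0 pred=N actual=T -> ctr[0]=2

Answer: N N N N N T N N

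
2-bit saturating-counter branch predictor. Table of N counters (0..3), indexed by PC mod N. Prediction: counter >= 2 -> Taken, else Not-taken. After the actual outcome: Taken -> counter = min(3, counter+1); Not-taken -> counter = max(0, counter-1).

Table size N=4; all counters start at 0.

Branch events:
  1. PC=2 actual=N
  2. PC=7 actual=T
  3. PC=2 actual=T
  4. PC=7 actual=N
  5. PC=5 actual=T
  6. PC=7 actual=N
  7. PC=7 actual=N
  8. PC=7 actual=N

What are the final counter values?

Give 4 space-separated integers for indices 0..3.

Answer: 0 1 1 0

Derivation:
Ev 1: PC=2 idx=2 pred=N actual=N -> ctr[2]=0
Ev 2: PC=7 idx=3 pred=N actual=T -> ctr[3]=1
Ev 3: PC=2 idx=2 pred=N actual=T -> ctr[2]=1
Ev 4: PC=7 idx=3 pred=N actual=N -> ctr[3]=0
Ev 5: PC=5 idx=1 pred=N actual=T -> ctr[1]=1
Ev 6: PC=7 idx=3 pred=N actual=N -> ctr[3]=0
Ev 7: PC=7 idx=3 pred=N actual=N -> ctr[3]=0
Ev 8: PC=7 idx=3 pred=N actual=N -> ctr[3]=0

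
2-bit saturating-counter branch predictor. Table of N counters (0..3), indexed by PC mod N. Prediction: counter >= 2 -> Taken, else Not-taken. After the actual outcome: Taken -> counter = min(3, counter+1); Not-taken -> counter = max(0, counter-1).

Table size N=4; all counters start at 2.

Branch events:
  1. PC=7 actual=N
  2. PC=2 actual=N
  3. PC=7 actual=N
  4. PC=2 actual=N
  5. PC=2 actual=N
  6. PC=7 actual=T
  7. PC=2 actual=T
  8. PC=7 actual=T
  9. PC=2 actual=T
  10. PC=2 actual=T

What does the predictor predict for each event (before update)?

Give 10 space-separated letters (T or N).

Ev 1: PC=7 idx=3 pred=T actual=N -> ctr[3]=1
Ev 2: PC=2 idx=2 pred=T actual=N -> ctr[2]=1
Ev 3: PC=7 idx=3 pred=N actual=N -> ctr[3]=0
Ev 4: PC=2 idx=2 pred=N actual=N -> ctr[2]=0
Ev 5: PC=2 idx=2 pred=N actual=N -> ctr[2]=0
Ev 6: PC=7 idx=3 pred=N actual=T -> ctr[3]=1
Ev 7: PC=2 idx=2 pred=N actual=T -> ctr[2]=1
Ev 8: PC=7 idx=3 pred=N actual=T -> ctr[3]=2
Ev 9: PC=2 idx=2 pred=N actual=T -> ctr[2]=2
Ev 10: PC=2 idx=2 pred=T actual=T -> ctr[2]=3

Answer: T T N N N N N N N T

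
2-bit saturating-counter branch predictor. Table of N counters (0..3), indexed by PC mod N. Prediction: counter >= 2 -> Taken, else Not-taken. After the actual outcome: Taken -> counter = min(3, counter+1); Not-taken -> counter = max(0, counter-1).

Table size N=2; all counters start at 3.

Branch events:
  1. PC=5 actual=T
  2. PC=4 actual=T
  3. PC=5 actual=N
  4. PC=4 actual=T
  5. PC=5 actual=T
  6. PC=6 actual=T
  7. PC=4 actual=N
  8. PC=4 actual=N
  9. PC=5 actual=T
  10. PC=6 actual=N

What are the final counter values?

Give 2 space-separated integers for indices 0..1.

Answer: 0 3

Derivation:
Ev 1: PC=5 idx=1 pred=T actual=T -> ctr[1]=3
Ev 2: PC=4 idx=0 pred=T actual=T -> ctr[0]=3
Ev 3: PC=5 idx=1 pred=T actual=N -> ctr[1]=2
Ev 4: PC=4 idx=0 pred=T actual=T -> ctr[0]=3
Ev 5: PC=5 idx=1 pred=T actual=T -> ctr[1]=3
Ev 6: PC=6 idx=0 pred=T actual=T -> ctr[0]=3
Ev 7: PC=4 idx=0 pred=T actual=N -> ctr[0]=2
Ev 8: PC=4 idx=0 pred=T actual=N -> ctr[0]=1
Ev 9: PC=5 idx=1 pred=T actual=T -> ctr[1]=3
Ev 10: PC=6 idx=0 pred=N actual=N -> ctr[0]=0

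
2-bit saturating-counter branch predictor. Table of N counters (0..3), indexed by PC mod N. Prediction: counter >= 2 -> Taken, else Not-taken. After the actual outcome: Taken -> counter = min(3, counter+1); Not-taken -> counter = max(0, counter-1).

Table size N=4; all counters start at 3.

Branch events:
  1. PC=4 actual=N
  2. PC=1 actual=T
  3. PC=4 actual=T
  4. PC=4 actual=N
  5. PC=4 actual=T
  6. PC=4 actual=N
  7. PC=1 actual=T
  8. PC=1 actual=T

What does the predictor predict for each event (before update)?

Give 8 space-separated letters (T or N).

Ev 1: PC=4 idx=0 pred=T actual=N -> ctr[0]=2
Ev 2: PC=1 idx=1 pred=T actual=T -> ctr[1]=3
Ev 3: PC=4 idx=0 pred=T actual=T -> ctr[0]=3
Ev 4: PC=4 idx=0 pred=T actual=N -> ctr[0]=2
Ev 5: PC=4 idx=0 pred=T actual=T -> ctr[0]=3
Ev 6: PC=4 idx=0 pred=T actual=N -> ctr[0]=2
Ev 7: PC=1 idx=1 pred=T actual=T -> ctr[1]=3
Ev 8: PC=1 idx=1 pred=T actual=T -> ctr[1]=3

Answer: T T T T T T T T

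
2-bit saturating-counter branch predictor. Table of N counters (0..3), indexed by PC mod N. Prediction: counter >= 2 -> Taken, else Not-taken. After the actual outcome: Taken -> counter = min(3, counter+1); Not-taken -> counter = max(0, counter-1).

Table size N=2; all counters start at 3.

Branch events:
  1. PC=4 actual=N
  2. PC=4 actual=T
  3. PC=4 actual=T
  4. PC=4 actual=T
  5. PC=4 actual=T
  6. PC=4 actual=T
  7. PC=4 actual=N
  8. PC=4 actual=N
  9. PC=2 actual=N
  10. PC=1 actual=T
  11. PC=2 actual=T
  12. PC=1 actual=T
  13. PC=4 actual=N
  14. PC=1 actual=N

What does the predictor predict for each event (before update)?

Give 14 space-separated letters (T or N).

Answer: T T T T T T T T N T N T N T

Derivation:
Ev 1: PC=4 idx=0 pred=T actual=N -> ctr[0]=2
Ev 2: PC=4 idx=0 pred=T actual=T -> ctr[0]=3
Ev 3: PC=4 idx=0 pred=T actual=T -> ctr[0]=3
Ev 4: PC=4 idx=0 pred=T actual=T -> ctr[0]=3
Ev 5: PC=4 idx=0 pred=T actual=T -> ctr[0]=3
Ev 6: PC=4 idx=0 pred=T actual=T -> ctr[0]=3
Ev 7: PC=4 idx=0 pred=T actual=N -> ctr[0]=2
Ev 8: PC=4 idx=0 pred=T actual=N -> ctr[0]=1
Ev 9: PC=2 idx=0 pred=N actual=N -> ctr[0]=0
Ev 10: PC=1 idx=1 pred=T actual=T -> ctr[1]=3
Ev 11: PC=2 idx=0 pred=N actual=T -> ctr[0]=1
Ev 12: PC=1 idx=1 pred=T actual=T -> ctr[1]=3
Ev 13: PC=4 idx=0 pred=N actual=N -> ctr[0]=0
Ev 14: PC=1 idx=1 pred=T actual=N -> ctr[1]=2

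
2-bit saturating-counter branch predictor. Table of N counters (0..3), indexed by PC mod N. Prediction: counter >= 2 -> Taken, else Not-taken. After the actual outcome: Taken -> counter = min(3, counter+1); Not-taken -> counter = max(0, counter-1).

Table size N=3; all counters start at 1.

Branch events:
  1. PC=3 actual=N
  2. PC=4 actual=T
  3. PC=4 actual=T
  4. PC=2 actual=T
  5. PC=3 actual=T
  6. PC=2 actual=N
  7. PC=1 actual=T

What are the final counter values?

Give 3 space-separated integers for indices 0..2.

Answer: 1 3 1

Derivation:
Ev 1: PC=3 idx=0 pred=N actual=N -> ctr[0]=0
Ev 2: PC=4 idx=1 pred=N actual=T -> ctr[1]=2
Ev 3: PC=4 idx=1 pred=T actual=T -> ctr[1]=3
Ev 4: PC=2 idx=2 pred=N actual=T -> ctr[2]=2
Ev 5: PC=3 idx=0 pred=N actual=T -> ctr[0]=1
Ev 6: PC=2 idx=2 pred=T actual=N -> ctr[2]=1
Ev 7: PC=1 idx=1 pred=T actual=T -> ctr[1]=3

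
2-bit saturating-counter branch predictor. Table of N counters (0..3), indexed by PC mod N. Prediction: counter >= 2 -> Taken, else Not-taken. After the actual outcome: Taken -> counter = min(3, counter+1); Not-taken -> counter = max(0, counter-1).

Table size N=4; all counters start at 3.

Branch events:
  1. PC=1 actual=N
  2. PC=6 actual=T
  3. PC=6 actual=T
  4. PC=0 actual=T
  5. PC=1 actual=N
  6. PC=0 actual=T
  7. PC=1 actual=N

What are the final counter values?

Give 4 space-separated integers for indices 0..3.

Ev 1: PC=1 idx=1 pred=T actual=N -> ctr[1]=2
Ev 2: PC=6 idx=2 pred=T actual=T -> ctr[2]=3
Ev 3: PC=6 idx=2 pred=T actual=T -> ctr[2]=3
Ev 4: PC=0 idx=0 pred=T actual=T -> ctr[0]=3
Ev 5: PC=1 idx=1 pred=T actual=N -> ctr[1]=1
Ev 6: PC=0 idx=0 pred=T actual=T -> ctr[0]=3
Ev 7: PC=1 idx=1 pred=N actual=N -> ctr[1]=0

Answer: 3 0 3 3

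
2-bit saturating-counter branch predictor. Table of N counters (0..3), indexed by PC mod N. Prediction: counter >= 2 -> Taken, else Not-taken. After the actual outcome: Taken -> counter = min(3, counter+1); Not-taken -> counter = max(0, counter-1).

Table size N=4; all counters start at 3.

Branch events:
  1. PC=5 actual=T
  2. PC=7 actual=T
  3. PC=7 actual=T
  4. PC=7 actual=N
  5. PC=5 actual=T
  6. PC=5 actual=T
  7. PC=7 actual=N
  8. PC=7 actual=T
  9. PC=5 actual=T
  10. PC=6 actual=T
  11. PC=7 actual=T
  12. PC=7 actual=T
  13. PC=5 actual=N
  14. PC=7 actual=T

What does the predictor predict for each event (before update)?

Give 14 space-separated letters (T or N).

Answer: T T T T T T T N T T T T T T

Derivation:
Ev 1: PC=5 idx=1 pred=T actual=T -> ctr[1]=3
Ev 2: PC=7 idx=3 pred=T actual=T -> ctr[3]=3
Ev 3: PC=7 idx=3 pred=T actual=T -> ctr[3]=3
Ev 4: PC=7 idx=3 pred=T actual=N -> ctr[3]=2
Ev 5: PC=5 idx=1 pred=T actual=T -> ctr[1]=3
Ev 6: PC=5 idx=1 pred=T actual=T -> ctr[1]=3
Ev 7: PC=7 idx=3 pred=T actual=N -> ctr[3]=1
Ev 8: PC=7 idx=3 pred=N actual=T -> ctr[3]=2
Ev 9: PC=5 idx=1 pred=T actual=T -> ctr[1]=3
Ev 10: PC=6 idx=2 pred=T actual=T -> ctr[2]=3
Ev 11: PC=7 idx=3 pred=T actual=T -> ctr[3]=3
Ev 12: PC=7 idx=3 pred=T actual=T -> ctr[3]=3
Ev 13: PC=5 idx=1 pred=T actual=N -> ctr[1]=2
Ev 14: PC=7 idx=3 pred=T actual=T -> ctr[3]=3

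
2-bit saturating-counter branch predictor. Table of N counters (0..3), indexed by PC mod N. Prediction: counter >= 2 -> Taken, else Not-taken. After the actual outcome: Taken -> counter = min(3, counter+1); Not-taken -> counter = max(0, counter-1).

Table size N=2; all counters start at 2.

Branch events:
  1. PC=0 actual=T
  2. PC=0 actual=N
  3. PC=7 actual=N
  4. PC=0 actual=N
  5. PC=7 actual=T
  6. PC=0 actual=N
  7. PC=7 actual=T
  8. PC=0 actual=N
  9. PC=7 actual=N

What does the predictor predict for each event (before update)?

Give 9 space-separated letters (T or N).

Answer: T T T T N N T N T

Derivation:
Ev 1: PC=0 idx=0 pred=T actual=T -> ctr[0]=3
Ev 2: PC=0 idx=0 pred=T actual=N -> ctr[0]=2
Ev 3: PC=7 idx=1 pred=T actual=N -> ctr[1]=1
Ev 4: PC=0 idx=0 pred=T actual=N -> ctr[0]=1
Ev 5: PC=7 idx=1 pred=N actual=T -> ctr[1]=2
Ev 6: PC=0 idx=0 pred=N actual=N -> ctr[0]=0
Ev 7: PC=7 idx=1 pred=T actual=T -> ctr[1]=3
Ev 8: PC=0 idx=0 pred=N actual=N -> ctr[0]=0
Ev 9: PC=7 idx=1 pred=T actual=N -> ctr[1]=2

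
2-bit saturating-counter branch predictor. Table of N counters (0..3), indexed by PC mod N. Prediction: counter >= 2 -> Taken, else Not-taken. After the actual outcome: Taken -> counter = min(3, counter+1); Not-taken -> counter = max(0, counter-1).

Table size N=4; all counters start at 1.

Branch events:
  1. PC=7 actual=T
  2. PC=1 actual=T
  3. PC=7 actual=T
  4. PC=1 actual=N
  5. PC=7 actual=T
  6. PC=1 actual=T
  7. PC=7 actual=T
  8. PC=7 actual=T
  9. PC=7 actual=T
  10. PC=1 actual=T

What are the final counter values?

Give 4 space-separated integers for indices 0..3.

Answer: 1 3 1 3

Derivation:
Ev 1: PC=7 idx=3 pred=N actual=T -> ctr[3]=2
Ev 2: PC=1 idx=1 pred=N actual=T -> ctr[1]=2
Ev 3: PC=7 idx=3 pred=T actual=T -> ctr[3]=3
Ev 4: PC=1 idx=1 pred=T actual=N -> ctr[1]=1
Ev 5: PC=7 idx=3 pred=T actual=T -> ctr[3]=3
Ev 6: PC=1 idx=1 pred=N actual=T -> ctr[1]=2
Ev 7: PC=7 idx=3 pred=T actual=T -> ctr[3]=3
Ev 8: PC=7 idx=3 pred=T actual=T -> ctr[3]=3
Ev 9: PC=7 idx=3 pred=T actual=T -> ctr[3]=3
Ev 10: PC=1 idx=1 pred=T actual=T -> ctr[1]=3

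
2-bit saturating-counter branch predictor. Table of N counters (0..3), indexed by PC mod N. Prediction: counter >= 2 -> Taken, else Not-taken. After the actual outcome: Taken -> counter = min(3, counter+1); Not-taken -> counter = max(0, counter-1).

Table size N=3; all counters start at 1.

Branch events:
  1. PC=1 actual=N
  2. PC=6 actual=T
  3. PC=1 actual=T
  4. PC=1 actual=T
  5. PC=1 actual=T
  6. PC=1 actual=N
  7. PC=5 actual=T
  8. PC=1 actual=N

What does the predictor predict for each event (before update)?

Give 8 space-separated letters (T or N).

Ev 1: PC=1 idx=1 pred=N actual=N -> ctr[1]=0
Ev 2: PC=6 idx=0 pred=N actual=T -> ctr[0]=2
Ev 3: PC=1 idx=1 pred=N actual=T -> ctr[1]=1
Ev 4: PC=1 idx=1 pred=N actual=T -> ctr[1]=2
Ev 5: PC=1 idx=1 pred=T actual=T -> ctr[1]=3
Ev 6: PC=1 idx=1 pred=T actual=N -> ctr[1]=2
Ev 7: PC=5 idx=2 pred=N actual=T -> ctr[2]=2
Ev 8: PC=1 idx=1 pred=T actual=N -> ctr[1]=1

Answer: N N N N T T N T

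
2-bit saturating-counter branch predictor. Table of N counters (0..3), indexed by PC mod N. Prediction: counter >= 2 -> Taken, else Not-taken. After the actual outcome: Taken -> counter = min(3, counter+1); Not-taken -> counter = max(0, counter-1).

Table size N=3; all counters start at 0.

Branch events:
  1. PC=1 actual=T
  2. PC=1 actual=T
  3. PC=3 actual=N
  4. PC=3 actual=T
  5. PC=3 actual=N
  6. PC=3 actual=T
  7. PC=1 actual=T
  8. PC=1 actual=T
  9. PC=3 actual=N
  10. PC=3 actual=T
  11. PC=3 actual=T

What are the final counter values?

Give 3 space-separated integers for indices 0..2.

Ev 1: PC=1 idx=1 pred=N actual=T -> ctr[1]=1
Ev 2: PC=1 idx=1 pred=N actual=T -> ctr[1]=2
Ev 3: PC=3 idx=0 pred=N actual=N -> ctr[0]=0
Ev 4: PC=3 idx=0 pred=N actual=T -> ctr[0]=1
Ev 5: PC=3 idx=0 pred=N actual=N -> ctr[0]=0
Ev 6: PC=3 idx=0 pred=N actual=T -> ctr[0]=1
Ev 7: PC=1 idx=1 pred=T actual=T -> ctr[1]=3
Ev 8: PC=1 idx=1 pred=T actual=T -> ctr[1]=3
Ev 9: PC=3 idx=0 pred=N actual=N -> ctr[0]=0
Ev 10: PC=3 idx=0 pred=N actual=T -> ctr[0]=1
Ev 11: PC=3 idx=0 pred=N actual=T -> ctr[0]=2

Answer: 2 3 0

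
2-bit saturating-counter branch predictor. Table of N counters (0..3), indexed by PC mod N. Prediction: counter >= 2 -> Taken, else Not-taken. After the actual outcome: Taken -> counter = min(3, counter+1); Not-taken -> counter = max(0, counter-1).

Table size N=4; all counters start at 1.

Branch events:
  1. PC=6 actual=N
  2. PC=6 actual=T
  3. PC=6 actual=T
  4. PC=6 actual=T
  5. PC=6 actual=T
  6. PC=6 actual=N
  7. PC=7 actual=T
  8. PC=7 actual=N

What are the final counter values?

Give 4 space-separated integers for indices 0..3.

Ev 1: PC=6 idx=2 pred=N actual=N -> ctr[2]=0
Ev 2: PC=6 idx=2 pred=N actual=T -> ctr[2]=1
Ev 3: PC=6 idx=2 pred=N actual=T -> ctr[2]=2
Ev 4: PC=6 idx=2 pred=T actual=T -> ctr[2]=3
Ev 5: PC=6 idx=2 pred=T actual=T -> ctr[2]=3
Ev 6: PC=6 idx=2 pred=T actual=N -> ctr[2]=2
Ev 7: PC=7 idx=3 pred=N actual=T -> ctr[3]=2
Ev 8: PC=7 idx=3 pred=T actual=N -> ctr[3]=1

Answer: 1 1 2 1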